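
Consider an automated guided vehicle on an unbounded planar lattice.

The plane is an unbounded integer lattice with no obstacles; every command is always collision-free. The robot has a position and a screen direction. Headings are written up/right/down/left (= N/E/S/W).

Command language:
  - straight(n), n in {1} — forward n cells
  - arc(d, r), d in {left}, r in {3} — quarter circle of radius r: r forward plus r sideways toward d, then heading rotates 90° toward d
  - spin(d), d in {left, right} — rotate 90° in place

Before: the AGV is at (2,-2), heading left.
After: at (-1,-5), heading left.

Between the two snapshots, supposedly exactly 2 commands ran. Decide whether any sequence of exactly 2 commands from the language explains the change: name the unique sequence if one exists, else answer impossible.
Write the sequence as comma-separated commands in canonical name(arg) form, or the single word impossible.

key: still facing W at the end — net rotation zero over 2 steps
begin: at (2,-2), heading left
1. arc(left, 3) → at (-1,-5), heading down
2. spin(right) → at (-1,-5), heading left
no other 2-command option fits: unique.

arc(left, 3), spin(right)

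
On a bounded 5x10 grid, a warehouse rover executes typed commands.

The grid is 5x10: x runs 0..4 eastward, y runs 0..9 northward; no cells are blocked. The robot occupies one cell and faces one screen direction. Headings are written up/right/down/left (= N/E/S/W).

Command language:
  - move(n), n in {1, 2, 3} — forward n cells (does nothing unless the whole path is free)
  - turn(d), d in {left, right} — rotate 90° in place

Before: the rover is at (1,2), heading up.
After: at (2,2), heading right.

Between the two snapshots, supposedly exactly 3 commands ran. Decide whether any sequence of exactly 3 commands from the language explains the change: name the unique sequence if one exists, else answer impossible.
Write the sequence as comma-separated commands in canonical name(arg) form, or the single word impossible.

key: order matters: swapping turn(right) and move(3) lands elsewhere
start: at (1,2), heading up
[1] after turn(right): at (1,2), heading right
[2] after move(1): at (2,2), heading right
[3] after move(3): at (2,2), heading right
all 125 alternatives checked — unique.

turn(right), move(1), move(3)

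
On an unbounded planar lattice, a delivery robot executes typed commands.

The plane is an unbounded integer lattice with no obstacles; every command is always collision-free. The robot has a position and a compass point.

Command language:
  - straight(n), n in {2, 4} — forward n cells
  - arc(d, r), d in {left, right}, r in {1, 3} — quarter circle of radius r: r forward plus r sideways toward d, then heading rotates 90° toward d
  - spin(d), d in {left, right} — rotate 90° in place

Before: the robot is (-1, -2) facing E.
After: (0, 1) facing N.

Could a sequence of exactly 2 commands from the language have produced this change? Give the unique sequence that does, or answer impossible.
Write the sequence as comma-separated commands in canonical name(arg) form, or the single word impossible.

key: position moved to (0,1) AND the heading swung to N — translation plus rotation needed
begin: (-1, -2) facing E
1. arc(left, 1) → (0, -1) facing N
2. straight(2) → (0, 1) facing N
uniquely the one of 64 2-step routes that fits.

arc(left, 1), straight(2)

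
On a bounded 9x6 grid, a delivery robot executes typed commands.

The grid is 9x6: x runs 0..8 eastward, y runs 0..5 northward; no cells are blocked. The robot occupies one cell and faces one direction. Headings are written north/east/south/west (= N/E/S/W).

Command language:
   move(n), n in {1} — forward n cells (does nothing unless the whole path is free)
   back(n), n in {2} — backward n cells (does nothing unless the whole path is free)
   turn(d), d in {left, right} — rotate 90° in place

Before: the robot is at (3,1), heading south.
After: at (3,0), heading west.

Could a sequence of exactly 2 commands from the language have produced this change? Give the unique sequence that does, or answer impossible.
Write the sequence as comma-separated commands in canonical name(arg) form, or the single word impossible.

key: running turn(right) before move(1) would end elsewhere — order is forced
start: at (3,1), heading south
1. move(1) → at (3,0), heading south
2. turn(right) → at (3,0), heading west
no other 2-command option fits: unique.

move(1), turn(right)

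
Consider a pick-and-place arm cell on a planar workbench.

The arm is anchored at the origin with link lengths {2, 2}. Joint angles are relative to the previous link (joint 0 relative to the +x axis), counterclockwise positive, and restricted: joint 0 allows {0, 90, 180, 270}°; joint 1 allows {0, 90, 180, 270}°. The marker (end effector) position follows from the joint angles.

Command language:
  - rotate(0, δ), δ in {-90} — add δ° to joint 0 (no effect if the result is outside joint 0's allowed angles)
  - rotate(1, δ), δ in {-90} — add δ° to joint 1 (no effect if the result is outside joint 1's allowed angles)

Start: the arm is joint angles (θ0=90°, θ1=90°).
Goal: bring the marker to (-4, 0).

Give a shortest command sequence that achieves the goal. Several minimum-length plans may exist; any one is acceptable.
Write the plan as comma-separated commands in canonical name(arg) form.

t0: joint angles (θ0=90°, θ1=90°)
step 1 (rotate(0, -90)): joint angles (θ0=0°, θ1=90°)
step 2 (rotate(0, -90)): joint angles (θ0=270°, θ1=90°)
step 3 (rotate(0, -90)): joint angles (θ0=180°, θ1=90°)
step 4 (rotate(1, -90)): joint angles (θ0=180°, θ1=0°)
nothing shorter than 4 reaches the goal.

rotate(0, -90), rotate(0, -90), rotate(0, -90), rotate(1, -90)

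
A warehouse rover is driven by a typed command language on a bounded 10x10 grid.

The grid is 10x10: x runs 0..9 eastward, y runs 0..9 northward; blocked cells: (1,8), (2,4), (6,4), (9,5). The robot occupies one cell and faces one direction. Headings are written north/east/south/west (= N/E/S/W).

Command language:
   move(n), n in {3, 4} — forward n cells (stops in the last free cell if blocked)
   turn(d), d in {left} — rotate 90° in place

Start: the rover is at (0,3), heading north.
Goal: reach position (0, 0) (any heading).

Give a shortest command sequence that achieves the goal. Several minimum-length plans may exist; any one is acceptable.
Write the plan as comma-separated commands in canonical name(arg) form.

turn(left), turn(left), move(4)

initial: at (0,3), heading north
[1] after turn(left): at (0,3), heading west
[2] after turn(left): at (0,3), heading south
[3] after move(4): at (0,0), heading south
no 2-step plan works, so 3 is optimal.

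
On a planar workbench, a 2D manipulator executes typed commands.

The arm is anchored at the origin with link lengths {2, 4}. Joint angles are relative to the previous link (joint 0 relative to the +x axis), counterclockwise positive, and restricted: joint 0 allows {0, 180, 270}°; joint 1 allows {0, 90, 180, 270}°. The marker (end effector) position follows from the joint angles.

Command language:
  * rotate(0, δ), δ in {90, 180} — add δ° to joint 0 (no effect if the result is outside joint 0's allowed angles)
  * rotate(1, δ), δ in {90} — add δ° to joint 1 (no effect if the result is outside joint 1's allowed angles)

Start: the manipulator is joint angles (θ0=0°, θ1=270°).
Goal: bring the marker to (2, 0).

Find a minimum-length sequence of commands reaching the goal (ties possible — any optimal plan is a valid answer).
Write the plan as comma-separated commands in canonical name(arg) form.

start: joint angles (θ0=0°, θ1=270°)
[1] after rotate(0, 180): joint angles (θ0=180°, θ1=270°)
[2] after rotate(1, 90): joint angles (θ0=180°, θ1=0°)
[3] after rotate(1, 90): joint angles (θ0=180°, θ1=90°)
[4] after rotate(1, 90): joint angles (θ0=180°, θ1=180°)
minimal: 4 command(s), checked below 4.

rotate(0, 180), rotate(1, 90), rotate(1, 90), rotate(1, 90)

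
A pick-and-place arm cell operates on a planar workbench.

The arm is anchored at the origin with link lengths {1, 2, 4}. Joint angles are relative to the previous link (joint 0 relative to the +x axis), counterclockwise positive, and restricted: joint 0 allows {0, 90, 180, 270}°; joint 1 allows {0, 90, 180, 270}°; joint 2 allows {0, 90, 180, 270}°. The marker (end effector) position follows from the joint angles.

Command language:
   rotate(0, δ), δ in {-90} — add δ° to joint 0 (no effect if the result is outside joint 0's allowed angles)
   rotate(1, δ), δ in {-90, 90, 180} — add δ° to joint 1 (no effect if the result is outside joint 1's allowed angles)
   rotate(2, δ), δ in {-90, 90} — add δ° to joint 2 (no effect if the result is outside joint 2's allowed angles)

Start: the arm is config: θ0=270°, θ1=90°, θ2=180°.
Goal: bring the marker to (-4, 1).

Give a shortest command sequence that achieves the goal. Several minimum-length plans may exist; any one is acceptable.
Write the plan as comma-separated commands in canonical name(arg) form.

rotate(2, -90), rotate(1, 90)

t0: config: θ0=270°, θ1=90°, θ2=180°
[1] after rotate(2, -90): config: θ0=270°, θ1=90°, θ2=90°
[2] after rotate(1, 90): config: θ0=270°, θ1=180°, θ2=90°
nothing shorter than 2 reaches the goal.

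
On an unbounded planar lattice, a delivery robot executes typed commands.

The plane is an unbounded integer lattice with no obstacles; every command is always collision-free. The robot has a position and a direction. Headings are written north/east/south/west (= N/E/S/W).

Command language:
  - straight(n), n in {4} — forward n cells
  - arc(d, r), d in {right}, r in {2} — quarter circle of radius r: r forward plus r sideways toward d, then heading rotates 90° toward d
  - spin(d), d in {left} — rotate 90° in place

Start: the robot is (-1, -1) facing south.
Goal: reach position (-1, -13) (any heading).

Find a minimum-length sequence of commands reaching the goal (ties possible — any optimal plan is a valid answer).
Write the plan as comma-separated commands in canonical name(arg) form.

straight(4), straight(4), straight(4)

start: (-1, -1) facing south
[1] after straight(4): (-1, -5) facing south
[2] after straight(4): (-1, -9) facing south
[3] after straight(4): (-1, -13) facing south
no 2-step plan works, so 3 is optimal.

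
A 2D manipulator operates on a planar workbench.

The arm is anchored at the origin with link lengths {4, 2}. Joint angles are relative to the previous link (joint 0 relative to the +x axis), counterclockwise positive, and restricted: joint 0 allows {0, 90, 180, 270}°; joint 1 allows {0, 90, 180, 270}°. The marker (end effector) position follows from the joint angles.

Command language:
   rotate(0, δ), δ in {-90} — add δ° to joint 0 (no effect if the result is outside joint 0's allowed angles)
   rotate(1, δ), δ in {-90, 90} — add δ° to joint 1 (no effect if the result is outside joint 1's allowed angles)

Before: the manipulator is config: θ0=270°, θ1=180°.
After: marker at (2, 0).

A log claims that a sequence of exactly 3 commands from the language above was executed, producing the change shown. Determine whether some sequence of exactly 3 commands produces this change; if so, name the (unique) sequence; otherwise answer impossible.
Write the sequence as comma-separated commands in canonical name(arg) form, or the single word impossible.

initial: config: θ0=270°, θ1=180°
[1] after rotate(0, -90): config: θ0=180°, θ1=180°
[2] after rotate(0, -90): config: θ0=90°, θ1=180°
[3] after rotate(0, -90): config: θ0=0°, θ1=180°
uniquely the one of 27 3-step routes that fits.

rotate(0, -90), rotate(0, -90), rotate(0, -90)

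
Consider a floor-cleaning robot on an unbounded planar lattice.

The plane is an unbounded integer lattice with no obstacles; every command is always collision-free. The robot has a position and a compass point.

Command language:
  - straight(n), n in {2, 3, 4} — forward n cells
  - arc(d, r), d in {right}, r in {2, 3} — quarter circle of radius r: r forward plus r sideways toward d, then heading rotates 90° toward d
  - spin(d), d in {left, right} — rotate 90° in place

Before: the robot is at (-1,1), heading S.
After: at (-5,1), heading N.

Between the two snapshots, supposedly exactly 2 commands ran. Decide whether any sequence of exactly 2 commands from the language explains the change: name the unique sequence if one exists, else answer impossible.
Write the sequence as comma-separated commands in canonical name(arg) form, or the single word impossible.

arc(right, 2), arc(right, 2)

key: cell and facing (now N) both changed — the 2 commands mix motion and turning
begin: at (-1,1), heading S
step 1 (arc(right, 2)): at (-3,-1), heading W
step 2 (arc(right, 2)): at (-5,1), heading N
no other 2-command option fits: unique.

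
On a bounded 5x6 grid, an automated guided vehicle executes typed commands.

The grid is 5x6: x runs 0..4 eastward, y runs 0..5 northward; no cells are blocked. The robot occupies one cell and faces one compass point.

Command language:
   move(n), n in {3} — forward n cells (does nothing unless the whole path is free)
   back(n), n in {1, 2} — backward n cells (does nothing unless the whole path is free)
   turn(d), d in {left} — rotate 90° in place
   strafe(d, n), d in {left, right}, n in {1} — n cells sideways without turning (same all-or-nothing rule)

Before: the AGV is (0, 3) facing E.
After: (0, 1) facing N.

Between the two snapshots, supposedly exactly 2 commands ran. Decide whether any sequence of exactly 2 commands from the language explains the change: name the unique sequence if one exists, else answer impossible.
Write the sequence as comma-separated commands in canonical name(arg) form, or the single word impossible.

key: cell and facing (now N) both changed — the 2 commands mix motion and turning
from: (0, 3) facing E
1. turn(left) → (0, 3) facing N
2. back(2) → (0, 1) facing N
no rival 2-sequence matches.

turn(left), back(2)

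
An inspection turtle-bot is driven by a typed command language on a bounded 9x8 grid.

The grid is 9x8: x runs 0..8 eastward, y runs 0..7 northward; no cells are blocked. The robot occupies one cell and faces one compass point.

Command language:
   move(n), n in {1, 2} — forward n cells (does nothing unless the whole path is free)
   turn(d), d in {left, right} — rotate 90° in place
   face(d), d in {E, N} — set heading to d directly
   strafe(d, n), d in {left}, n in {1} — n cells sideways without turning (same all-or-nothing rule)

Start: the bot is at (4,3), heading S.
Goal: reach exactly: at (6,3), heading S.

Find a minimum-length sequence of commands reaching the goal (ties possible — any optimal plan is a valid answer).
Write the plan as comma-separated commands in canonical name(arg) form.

from: at (4,3), heading S
step 1 (strafe(left, 1)): at (5,3), heading S
step 2 (strafe(left, 1)): at (6,3), heading S
shorter routes all fall short; 2 is best.

strafe(left, 1), strafe(left, 1)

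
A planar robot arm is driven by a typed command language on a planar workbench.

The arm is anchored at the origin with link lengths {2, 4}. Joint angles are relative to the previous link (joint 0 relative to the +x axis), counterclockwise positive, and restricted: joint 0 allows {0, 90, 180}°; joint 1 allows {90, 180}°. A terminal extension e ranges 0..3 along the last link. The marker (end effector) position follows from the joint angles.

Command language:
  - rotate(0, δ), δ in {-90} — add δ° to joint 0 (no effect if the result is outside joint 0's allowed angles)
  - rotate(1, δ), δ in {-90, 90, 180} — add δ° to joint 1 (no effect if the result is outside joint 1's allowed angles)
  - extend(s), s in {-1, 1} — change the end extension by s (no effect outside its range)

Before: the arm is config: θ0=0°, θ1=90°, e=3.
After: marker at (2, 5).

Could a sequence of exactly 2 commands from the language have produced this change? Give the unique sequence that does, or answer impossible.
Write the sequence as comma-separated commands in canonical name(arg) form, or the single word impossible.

extend(-1), extend(-1)

start: config: θ0=0°, θ1=90°, e=3
t=1 extend(-1) ⇒ config: θ0=0°, θ1=90°, e=2
t=2 extend(-1) ⇒ config: θ0=0°, θ1=90°, e=1
no rival 2-sequence matches.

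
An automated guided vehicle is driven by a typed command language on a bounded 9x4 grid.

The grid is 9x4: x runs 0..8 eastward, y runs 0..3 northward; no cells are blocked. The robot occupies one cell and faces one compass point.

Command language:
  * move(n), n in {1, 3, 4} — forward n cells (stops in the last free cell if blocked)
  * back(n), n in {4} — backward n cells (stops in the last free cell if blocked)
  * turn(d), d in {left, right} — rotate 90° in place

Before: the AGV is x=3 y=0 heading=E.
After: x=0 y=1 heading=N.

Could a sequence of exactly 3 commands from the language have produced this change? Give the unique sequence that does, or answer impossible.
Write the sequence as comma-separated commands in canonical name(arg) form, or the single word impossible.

back(4), turn(left), move(1)

key: order matters: swapping back(4) and move(1) lands elsewhere
t0: x=3 y=0 heading=E
[1] after back(4): x=0 y=0 heading=E
[2] after turn(left): x=0 y=0 heading=N
[3] after move(1): x=0 y=1 heading=N
no rival 3-sequence matches.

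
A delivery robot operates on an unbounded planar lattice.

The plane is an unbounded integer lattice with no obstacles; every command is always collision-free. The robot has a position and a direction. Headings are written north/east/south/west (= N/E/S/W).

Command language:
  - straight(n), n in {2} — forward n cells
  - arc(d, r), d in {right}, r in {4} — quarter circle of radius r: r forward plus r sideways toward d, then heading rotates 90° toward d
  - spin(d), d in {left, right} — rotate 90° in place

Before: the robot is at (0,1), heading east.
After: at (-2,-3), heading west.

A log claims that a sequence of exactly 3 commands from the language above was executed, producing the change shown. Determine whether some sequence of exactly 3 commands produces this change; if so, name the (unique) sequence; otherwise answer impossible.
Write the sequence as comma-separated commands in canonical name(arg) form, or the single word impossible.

straight(2), spin(right), arc(right, 4)

key: order matters: swapping straight(2) and arc(right, 4) lands elsewhere
begin: at (0,1), heading east
step 1 (straight(2)): at (2,1), heading east
step 2 (spin(right)): at (2,1), heading south
step 3 (arc(right, 4)): at (-2,-3), heading west
no rival 3-sequence matches.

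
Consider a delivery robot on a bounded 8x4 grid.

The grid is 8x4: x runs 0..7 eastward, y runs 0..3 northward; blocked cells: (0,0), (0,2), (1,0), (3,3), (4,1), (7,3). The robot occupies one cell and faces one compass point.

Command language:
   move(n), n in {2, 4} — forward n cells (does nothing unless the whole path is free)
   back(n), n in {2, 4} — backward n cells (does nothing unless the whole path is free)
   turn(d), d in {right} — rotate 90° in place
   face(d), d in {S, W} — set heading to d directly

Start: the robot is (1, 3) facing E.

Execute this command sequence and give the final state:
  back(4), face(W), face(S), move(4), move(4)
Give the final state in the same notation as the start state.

begin: (1, 3) facing E
t=1 back(4) ⇒ (1, 3) facing E
t=2 face(W) ⇒ (1, 3) facing W
t=3 face(S) ⇒ (1, 3) facing S
t=4 move(4) ⇒ (1, 3) facing S
t=5 move(4) ⇒ (1, 3) facing S

(1, 3) facing S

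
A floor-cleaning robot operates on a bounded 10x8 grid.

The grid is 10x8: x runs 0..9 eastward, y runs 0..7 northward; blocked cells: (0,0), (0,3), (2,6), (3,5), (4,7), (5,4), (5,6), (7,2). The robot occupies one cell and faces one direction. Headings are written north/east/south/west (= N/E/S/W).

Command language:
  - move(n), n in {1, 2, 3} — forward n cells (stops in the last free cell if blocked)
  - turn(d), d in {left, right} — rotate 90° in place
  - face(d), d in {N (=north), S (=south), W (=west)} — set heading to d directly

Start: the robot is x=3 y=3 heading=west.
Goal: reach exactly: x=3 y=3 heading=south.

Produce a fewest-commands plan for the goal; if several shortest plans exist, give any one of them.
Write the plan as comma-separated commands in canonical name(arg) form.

face(S)

start: x=3 y=3 heading=west
1. face(S) → x=3 y=3 heading=south
no 0-step plan works, so 1 is optimal.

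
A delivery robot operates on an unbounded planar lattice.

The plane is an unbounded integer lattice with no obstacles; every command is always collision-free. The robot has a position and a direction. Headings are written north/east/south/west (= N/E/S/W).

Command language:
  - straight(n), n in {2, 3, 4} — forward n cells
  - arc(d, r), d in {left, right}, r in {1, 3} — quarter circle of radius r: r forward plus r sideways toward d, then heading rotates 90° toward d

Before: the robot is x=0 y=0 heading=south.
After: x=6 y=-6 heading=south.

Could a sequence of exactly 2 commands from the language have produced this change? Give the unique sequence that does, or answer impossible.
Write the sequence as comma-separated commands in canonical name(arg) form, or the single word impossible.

key: still facing S at the end — net rotation zero over 2 steps
begin: x=0 y=0 heading=south
1. arc(left, 3) → x=3 y=-3 heading=east
2. arc(right, 3) → x=6 y=-6 heading=south
all 49 alternatives checked — unique.

arc(left, 3), arc(right, 3)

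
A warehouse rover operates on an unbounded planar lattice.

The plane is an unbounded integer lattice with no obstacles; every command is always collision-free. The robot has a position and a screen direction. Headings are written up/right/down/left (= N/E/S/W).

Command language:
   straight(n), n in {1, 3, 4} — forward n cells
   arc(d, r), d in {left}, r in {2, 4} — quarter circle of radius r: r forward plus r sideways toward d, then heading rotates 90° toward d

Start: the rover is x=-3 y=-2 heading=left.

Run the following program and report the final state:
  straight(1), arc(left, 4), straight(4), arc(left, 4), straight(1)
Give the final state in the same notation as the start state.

x=-3 y=-14 heading=right

start: x=-3 y=-2 heading=left
[1] after straight(1): x=-4 y=-2 heading=left
[2] after arc(left, 4): x=-8 y=-6 heading=down
[3] after straight(4): x=-8 y=-10 heading=down
[4] after arc(left, 4): x=-4 y=-14 heading=right
[5] after straight(1): x=-3 y=-14 heading=right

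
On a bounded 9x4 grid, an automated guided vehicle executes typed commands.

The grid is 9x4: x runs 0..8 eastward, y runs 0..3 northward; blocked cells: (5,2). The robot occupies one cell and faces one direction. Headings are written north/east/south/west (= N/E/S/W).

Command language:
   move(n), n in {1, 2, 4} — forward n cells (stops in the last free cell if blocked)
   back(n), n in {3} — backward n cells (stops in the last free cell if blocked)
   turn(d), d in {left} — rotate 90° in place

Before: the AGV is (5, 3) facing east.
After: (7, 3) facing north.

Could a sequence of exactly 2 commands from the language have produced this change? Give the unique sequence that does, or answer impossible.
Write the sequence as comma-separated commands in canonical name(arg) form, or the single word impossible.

move(2), turn(left)

key: cell and facing (now N) both changed — the 2 commands mix motion and turning
initial: (5, 3) facing east
t=1 move(2) ⇒ (7, 3) facing east
t=2 turn(left) ⇒ (7, 3) facing north
all 25 alternatives checked — unique.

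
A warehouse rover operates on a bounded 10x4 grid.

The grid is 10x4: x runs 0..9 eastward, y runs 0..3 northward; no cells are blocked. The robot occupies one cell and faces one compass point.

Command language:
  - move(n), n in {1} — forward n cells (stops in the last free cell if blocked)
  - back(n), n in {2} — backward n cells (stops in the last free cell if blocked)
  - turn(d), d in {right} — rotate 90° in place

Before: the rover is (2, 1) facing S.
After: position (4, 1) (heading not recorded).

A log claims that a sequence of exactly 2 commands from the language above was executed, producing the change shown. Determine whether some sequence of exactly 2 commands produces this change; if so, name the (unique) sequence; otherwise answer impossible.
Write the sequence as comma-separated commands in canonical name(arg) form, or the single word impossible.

turn(right), back(2)

key: order matters: swapping turn(right) and back(2) lands elsewhere
from: (2, 1) facing S
t=1 turn(right) ⇒ (2, 1) facing W
t=2 back(2) ⇒ (4, 1) facing W
all 9 alternatives checked — unique.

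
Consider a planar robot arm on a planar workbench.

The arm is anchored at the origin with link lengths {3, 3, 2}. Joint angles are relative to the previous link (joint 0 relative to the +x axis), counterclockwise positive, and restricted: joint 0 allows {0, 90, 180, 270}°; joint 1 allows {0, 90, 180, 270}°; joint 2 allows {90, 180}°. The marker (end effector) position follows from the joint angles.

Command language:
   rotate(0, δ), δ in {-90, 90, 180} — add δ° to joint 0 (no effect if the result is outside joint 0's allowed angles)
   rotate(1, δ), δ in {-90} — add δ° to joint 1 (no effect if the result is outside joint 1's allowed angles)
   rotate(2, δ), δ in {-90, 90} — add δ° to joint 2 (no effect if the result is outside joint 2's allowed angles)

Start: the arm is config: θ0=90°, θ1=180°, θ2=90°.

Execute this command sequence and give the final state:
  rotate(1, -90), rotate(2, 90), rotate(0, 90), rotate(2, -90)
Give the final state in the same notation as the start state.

start: config: θ0=90°, θ1=180°, θ2=90°
t=1 rotate(1, -90) ⇒ config: θ0=90°, θ1=90°, θ2=90°
t=2 rotate(2, 90) ⇒ config: θ0=90°, θ1=90°, θ2=180°
t=3 rotate(0, 90) ⇒ config: θ0=180°, θ1=90°, θ2=180°
t=4 rotate(2, -90) ⇒ config: θ0=180°, θ1=90°, θ2=90°

config: θ0=180°, θ1=90°, θ2=90°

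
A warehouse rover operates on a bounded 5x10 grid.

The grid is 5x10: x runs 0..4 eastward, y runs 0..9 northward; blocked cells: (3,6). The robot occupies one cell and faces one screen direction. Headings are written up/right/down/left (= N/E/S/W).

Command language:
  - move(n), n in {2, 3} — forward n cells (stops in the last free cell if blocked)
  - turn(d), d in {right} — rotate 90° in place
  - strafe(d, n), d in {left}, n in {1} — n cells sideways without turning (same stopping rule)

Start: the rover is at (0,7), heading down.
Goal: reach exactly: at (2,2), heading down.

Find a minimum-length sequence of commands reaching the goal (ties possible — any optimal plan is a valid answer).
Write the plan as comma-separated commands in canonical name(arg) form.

strafe(left, 1), strafe(left, 1), move(2), move(3)

from: at (0,7), heading down
1. strafe(left, 1) → at (1,7), heading down
2. strafe(left, 1) → at (2,7), heading down
3. move(2) → at (2,5), heading down
4. move(3) → at (2,2), heading down
no 3-step plan works, so 4 is optimal.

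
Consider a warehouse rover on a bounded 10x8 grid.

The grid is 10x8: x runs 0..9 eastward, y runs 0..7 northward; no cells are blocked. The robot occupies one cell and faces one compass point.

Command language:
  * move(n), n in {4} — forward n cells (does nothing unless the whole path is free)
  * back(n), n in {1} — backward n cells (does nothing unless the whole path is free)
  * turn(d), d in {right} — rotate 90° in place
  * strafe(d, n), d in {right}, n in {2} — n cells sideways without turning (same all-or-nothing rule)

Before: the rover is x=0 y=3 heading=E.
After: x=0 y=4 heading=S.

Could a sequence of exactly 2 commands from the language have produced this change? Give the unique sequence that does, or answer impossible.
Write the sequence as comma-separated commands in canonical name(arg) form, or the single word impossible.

turn(right), back(1)

key: order matters: swapping turn(right) and back(1) lands elsewhere
from: x=0 y=3 heading=E
t=1 turn(right) ⇒ x=0 y=3 heading=S
t=2 back(1) ⇒ x=0 y=4 heading=S
no other 2-command option fits: unique.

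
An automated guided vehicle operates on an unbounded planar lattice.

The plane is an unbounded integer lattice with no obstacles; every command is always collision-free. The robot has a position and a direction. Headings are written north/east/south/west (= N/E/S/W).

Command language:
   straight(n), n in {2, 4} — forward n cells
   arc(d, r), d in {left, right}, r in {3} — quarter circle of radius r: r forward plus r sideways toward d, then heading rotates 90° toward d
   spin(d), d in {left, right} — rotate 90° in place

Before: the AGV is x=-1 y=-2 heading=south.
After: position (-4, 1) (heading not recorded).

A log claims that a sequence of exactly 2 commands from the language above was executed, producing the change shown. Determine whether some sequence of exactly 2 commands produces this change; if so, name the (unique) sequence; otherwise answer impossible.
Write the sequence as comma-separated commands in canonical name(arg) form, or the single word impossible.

spin(right), arc(right, 3)

key: order matters: swapping spin(right) and arc(right, 3) lands elsewhere
from: x=-1 y=-2 heading=south
step 1 (spin(right)): x=-1 y=-2 heading=west
step 2 (arc(right, 3)): x=-4 y=1 heading=north
all 36 alternatives checked — unique.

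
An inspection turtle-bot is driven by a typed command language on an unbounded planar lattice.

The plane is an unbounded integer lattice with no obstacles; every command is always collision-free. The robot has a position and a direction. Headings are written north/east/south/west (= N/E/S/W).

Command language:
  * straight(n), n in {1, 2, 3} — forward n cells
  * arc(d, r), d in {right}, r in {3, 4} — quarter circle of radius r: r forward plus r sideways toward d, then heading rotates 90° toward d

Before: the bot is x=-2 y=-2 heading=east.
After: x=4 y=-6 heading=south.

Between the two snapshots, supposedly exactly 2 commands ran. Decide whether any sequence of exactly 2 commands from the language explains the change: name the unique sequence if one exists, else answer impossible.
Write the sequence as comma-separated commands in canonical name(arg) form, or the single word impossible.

key: order matters: swapping straight(2) and arc(right, 4) lands elsewhere
start: x=-2 y=-2 heading=east
[1] after straight(2): x=0 y=-2 heading=east
[2] after arc(right, 4): x=4 y=-6 heading=south
no rival 2-sequence matches.

straight(2), arc(right, 4)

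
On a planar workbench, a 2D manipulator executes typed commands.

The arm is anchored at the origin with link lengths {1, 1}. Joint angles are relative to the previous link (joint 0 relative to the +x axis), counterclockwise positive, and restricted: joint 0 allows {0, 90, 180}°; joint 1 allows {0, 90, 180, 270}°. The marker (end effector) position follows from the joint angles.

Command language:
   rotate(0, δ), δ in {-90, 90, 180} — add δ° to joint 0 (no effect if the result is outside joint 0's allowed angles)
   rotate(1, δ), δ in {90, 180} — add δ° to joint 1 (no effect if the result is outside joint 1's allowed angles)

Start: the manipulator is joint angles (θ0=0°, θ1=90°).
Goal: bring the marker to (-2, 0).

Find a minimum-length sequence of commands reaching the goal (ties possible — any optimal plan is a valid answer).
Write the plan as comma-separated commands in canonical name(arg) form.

initial: joint angles (θ0=0°, θ1=90°)
1. rotate(0, 180) → joint angles (θ0=180°, θ1=90°)
2. rotate(1, 180) → joint angles (θ0=180°, θ1=270°)
3. rotate(1, 90) → joint angles (θ0=180°, θ1=0°)
nothing shorter than 3 reaches the goal.

rotate(0, 180), rotate(1, 180), rotate(1, 90)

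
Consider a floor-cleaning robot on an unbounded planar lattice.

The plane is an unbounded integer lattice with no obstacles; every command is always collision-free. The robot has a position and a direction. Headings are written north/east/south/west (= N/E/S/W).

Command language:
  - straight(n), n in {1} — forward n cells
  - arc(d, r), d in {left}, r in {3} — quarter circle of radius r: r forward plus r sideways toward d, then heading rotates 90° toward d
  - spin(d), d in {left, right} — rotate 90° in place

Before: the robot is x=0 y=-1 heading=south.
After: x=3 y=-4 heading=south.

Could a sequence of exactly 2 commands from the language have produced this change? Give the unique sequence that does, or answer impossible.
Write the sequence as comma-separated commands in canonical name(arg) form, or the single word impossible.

key: heading stays S — rotations cancel among the 2 commands
begin: x=0 y=-1 heading=south
step 1 (arc(left, 3)): x=3 y=-4 heading=east
step 2 (spin(right)): x=3 y=-4 heading=south
all 16 alternatives checked — unique.

arc(left, 3), spin(right)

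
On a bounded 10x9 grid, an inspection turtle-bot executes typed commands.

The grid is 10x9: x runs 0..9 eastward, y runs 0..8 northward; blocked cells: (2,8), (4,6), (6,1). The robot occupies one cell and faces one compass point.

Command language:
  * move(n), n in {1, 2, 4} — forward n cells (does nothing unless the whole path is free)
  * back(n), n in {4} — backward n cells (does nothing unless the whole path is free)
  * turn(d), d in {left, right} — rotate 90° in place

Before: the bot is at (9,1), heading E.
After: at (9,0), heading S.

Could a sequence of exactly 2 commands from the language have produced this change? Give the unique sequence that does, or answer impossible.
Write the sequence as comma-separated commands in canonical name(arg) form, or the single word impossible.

key: cell and facing (now S) both changed — the 2 commands mix motion and turning
t0: at (9,1), heading E
1. turn(right) → at (9,1), heading S
2. move(1) → at (9,0), heading S
no other 2-command option fits: unique.

turn(right), move(1)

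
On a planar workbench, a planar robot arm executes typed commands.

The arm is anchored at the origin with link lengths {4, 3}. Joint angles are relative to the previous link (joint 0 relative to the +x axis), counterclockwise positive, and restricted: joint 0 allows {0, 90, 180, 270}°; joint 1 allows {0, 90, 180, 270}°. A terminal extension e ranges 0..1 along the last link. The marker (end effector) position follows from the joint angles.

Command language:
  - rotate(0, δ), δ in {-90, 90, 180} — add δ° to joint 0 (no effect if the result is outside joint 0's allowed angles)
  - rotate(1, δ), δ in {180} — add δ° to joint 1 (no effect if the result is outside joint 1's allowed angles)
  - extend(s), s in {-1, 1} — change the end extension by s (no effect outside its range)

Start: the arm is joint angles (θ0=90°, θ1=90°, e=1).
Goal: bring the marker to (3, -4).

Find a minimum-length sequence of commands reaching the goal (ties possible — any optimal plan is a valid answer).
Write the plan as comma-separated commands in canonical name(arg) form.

begin: joint angles (θ0=90°, θ1=90°, e=1)
[1] after rotate(0, 180): joint angles (θ0=270°, θ1=90°, e=1)
[2] after extend(-1): joint angles (θ0=270°, θ1=90°, e=0)
nothing shorter than 2 reaches the goal.

rotate(0, 180), extend(-1)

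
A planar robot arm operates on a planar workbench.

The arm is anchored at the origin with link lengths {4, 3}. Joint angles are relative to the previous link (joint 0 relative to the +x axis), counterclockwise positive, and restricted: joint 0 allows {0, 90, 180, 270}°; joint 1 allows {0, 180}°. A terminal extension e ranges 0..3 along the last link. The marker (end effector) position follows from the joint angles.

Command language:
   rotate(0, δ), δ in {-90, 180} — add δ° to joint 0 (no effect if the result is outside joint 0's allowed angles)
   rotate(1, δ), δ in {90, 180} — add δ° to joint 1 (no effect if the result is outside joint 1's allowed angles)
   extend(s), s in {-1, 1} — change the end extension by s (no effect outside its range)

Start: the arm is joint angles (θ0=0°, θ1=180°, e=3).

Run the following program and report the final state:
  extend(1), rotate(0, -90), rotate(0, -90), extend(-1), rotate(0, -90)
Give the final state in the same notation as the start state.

from: joint angles (θ0=0°, θ1=180°, e=3)
t=1 extend(1) ⇒ joint angles (θ0=0°, θ1=180°, e=3)
t=2 rotate(0, -90) ⇒ joint angles (θ0=270°, θ1=180°, e=3)
t=3 rotate(0, -90) ⇒ joint angles (θ0=180°, θ1=180°, e=3)
t=4 extend(-1) ⇒ joint angles (θ0=180°, θ1=180°, e=2)
t=5 rotate(0, -90) ⇒ joint angles (θ0=90°, θ1=180°, e=2)

joint angles (θ0=90°, θ1=180°, e=2)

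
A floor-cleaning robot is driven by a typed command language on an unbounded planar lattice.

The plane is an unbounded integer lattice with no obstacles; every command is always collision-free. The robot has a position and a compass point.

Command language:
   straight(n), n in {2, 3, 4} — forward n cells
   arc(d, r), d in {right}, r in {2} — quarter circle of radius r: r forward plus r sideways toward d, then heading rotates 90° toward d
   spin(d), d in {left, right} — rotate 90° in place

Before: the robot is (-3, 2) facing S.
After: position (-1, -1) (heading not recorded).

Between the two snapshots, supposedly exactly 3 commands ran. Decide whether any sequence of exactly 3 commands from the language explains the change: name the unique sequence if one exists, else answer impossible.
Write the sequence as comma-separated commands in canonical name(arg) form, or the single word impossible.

straight(3), spin(left), straight(2)

key: order matters: swapping straight(3) and straight(2) lands elsewhere
from: (-3, 2) facing S
t=1 straight(3) ⇒ (-3, -1) facing S
t=2 spin(left) ⇒ (-3, -1) facing E
t=3 straight(2) ⇒ (-1, -1) facing E
no rival 3-sequence matches.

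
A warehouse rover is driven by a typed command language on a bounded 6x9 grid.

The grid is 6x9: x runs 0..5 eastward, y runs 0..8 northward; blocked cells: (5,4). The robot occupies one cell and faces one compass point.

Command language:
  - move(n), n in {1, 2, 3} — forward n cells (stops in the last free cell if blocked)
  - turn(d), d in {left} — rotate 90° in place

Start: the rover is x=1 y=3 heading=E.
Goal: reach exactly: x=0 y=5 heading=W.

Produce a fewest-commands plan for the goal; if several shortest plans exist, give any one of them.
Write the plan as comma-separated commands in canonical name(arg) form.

from: x=1 y=3 heading=E
step 1 (turn(left)): x=1 y=3 heading=N
step 2 (move(2)): x=1 y=5 heading=N
step 3 (turn(left)): x=1 y=5 heading=W
step 4 (move(2)): x=0 y=5 heading=W
minimal: 4 command(s), checked below 4.

turn(left), move(2), turn(left), move(2)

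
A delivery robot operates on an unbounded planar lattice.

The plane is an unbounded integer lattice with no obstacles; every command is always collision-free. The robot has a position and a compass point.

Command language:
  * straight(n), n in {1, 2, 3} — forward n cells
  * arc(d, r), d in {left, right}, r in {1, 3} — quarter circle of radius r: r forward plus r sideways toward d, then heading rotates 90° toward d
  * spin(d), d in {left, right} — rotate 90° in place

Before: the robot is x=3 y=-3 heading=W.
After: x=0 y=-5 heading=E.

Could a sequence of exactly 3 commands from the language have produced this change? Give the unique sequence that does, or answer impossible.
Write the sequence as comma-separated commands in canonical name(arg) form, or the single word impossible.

key: position moved to (0,-5) AND the heading swung to E — translation plus rotation needed
initial: x=3 y=-3 heading=W
t=1 straight(3) ⇒ x=0 y=-3 heading=W
t=2 arc(left, 1) ⇒ x=-1 y=-4 heading=S
t=3 arc(left, 1) ⇒ x=0 y=-5 heading=E
no other 3-command option fits: unique.

straight(3), arc(left, 1), arc(left, 1)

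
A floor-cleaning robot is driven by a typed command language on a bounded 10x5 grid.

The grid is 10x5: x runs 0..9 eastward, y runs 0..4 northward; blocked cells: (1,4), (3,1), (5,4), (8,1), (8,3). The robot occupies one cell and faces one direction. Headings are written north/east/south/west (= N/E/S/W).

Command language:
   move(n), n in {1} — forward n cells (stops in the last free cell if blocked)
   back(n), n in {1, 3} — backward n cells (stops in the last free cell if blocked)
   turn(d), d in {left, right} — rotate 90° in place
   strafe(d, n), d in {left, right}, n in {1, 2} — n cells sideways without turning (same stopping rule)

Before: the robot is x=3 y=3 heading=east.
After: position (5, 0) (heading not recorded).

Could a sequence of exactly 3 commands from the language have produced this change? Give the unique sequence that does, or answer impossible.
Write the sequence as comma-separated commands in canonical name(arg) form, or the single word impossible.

key: order matters: swapping turn(left) and back(3) lands elsewhere
start: x=3 y=3 heading=east
step 1 (turn(left)): x=3 y=3 heading=north
step 2 (strafe(right, 2)): x=5 y=3 heading=north
step 3 (back(3)): x=5 y=0 heading=north
no other 3-command option fits: unique.

turn(left), strafe(right, 2), back(3)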